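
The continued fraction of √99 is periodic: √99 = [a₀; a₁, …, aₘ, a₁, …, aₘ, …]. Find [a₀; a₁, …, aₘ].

[9; 1, 18]

a₀ = ⌊√99⌋ = 9.
With m₀=0, d₀=1 and mₖ₊₁ = dₖaₖ − mₖ, dₖ₊₁ = (n − mₖ₊₁²)/dₖ, aₖ₊₁ = ⌊(a₀+mₖ₊₁)/dₖ₊₁⌋:
  k=1: m=9, d=18, a=1
  k=2: m=9, d=1, a=18
d=1 and a=2a₀=18 at k=2, so the next step gives (m, d) = (9, 18) again — its k=1 value — and the period has length 2.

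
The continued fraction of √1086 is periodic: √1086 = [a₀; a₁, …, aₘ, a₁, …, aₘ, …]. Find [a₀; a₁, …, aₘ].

[32; 1, 20, 1, 64]

a₀ = ⌊√1086⌋ = 32.
With m₀=0, d₀=1 and mₖ₊₁ = dₖaₖ − mₖ, dₖ₊₁ = (n − mₖ₊₁²)/dₖ, aₖ₊₁ = ⌊(a₀+mₖ₊₁)/dₖ₊₁⌋:
  k=1: m=32, d=62, a=1
  k=2: m=30, d=3, a=20
  k=3: m=30, d=62, a=1
  k=4: m=32, d=1, a=64
d=1 and a=2a₀=64 at k=4, so the next step gives (m, d) = (32, 62) again — its k=1 value — and the period has length 4.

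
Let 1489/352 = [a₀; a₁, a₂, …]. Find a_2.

1489 = 4·352 + 81   →  a_0 = 4
352 = 4·81 + 28   →  a_1 = 4
81 = 2·28 + 25   →  a_2 = 2

2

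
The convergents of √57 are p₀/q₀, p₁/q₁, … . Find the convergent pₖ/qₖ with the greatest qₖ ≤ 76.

151/20

√57 = [7; 1, 1, 4, 1, 1, 14, …] (period length 6).
Convergents:
  p_0/q_0 = 7/1
  p_1/q_1 = 8/1
  p_2/q_2 = 15/2
  p_3/q_3 = 68/9
  p_4/q_4 = 83/11
  p_5/q_5 = 151/20
  p_6/q_6 = 2197/291
q_5 = 20 ≤ 76 < 291 = q_6, so the answer is 151/20.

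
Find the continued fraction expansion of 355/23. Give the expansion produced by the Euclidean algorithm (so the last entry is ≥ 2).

[15; 2, 3, 3]

355 = 15×23 + 10
23 = 2×10 + 3
10 = 3×3 + 1
3 = 3×1 + 0  (stop)
So 355/23 = [15; 2, 3, 3].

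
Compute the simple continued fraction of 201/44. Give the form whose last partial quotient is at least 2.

201 = 4×44 + 25
44 = 1×25 + 19
25 = 1×19 + 6
19 = 3×6 + 1
6 = 6×1 + 0  (stop)
So 201/44 = [4; 1, 1, 3, 6].

[4; 1, 1, 3, 6]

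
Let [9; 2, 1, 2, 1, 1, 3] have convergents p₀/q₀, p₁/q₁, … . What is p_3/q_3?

Using pₖ = aₖpₖ₋₁ + pₖ₋₂, qₖ = aₖqₖ₋₁ + qₖ₋₂ (with p₋₁=1, p₋₂=0, q₋₁=0, q₋₂=1):
  k=0: a=9, p=9, q=1
  k=1: a=2, p=19, q=2
  k=2: a=1, p=28, q=3
  k=3: a=2, p=75, q=8

75/8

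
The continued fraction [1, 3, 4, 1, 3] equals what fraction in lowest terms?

Using pₖ = aₖpₖ₋₁ + pₖ₋₂ and qₖ = aₖqₖ₋₁ + qₖ₋₂:
  k=0: a=1, p=1, q=1
  k=1: a=3, p=4, q=3
  k=2: a=4, p=17, q=13
  k=3: a=1, p=21, q=16
  k=4: a=3, p=80, q=61

80/61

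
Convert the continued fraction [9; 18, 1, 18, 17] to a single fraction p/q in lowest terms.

Using pₖ = aₖpₖ₋₁ + pₖ₋₂ and qₖ = aₖqₖ₋₁ + qₖ₋₂:
  k=0: a=9, p=9, q=1
  k=1: a=18, p=163, q=18
  k=2: a=1, p=172, q=19
  k=3: a=18, p=3259, q=360
  k=4: a=17, p=55575, q=6139

55575/6139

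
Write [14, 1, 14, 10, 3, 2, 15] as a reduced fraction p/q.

Fold from the inside: start with 15/1.
  2 + 1/15 = 31/15
  3 + 15/31 = 108/31
  10 + 31/108 = 1111/108
  14 + 108/1111 = 15662/1111
  1 + 1111/15662 = 16773/15662
  14 + 15662/16773 = 250484/16773

250484/16773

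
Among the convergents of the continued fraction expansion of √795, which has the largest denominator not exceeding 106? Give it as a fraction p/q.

1297/46

√795 = [28; 5, 9, 5, 56, …] (period length 4).
Convergents:
  p_0/q_0 = 28/1
  p_1/q_1 = 141/5
  p_2/q_2 = 1297/46
  p_3/q_3 = 6626/235
q_2 = 46 ≤ 106 < 235 = q_3, so the answer is 1297/46.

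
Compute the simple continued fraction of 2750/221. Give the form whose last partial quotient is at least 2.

2750 = 12×221 + 98
221 = 2×98 + 25
98 = 3×25 + 23
25 = 1×23 + 2
23 = 11×2 + 1
2 = 2×1 + 0  (stop)
So 2750/221 = [12; 2, 3, 1, 11, 2].

[12; 2, 3, 1, 11, 2]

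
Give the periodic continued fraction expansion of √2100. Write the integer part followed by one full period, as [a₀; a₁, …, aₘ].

[45; 1, 4, 1, 2, 1, 4, 1, 90]

a₀ = ⌊√2100⌋ = 45.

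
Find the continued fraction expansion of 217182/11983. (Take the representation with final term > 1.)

217182 = 18×11983 + 1488
11983 = 8×1488 + 79
1488 = 18×79 + 66
79 = 1×66 + 13
66 = 5×13 + 1
13 = 13×1 + 0  (stop)
So 217182/11983 = [18; 8, 18, 1, 5, 13].

[18; 8, 18, 1, 5, 13]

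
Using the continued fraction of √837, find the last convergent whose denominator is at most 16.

405/14

√837 = [28; 1, 13, 2, 13, 1, 56, …] (period length 6).
Convergents:
  p_0/q_0 = 28/1
  p_1/q_1 = 29/1
  p_2/q_2 = 405/14
  p_3/q_3 = 839/29
q_2 = 14 ≤ 16 < 29 = q_3, so the answer is 405/14.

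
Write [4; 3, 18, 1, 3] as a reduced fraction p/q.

991/229

Fold from the inside: start with 3/1.
  1 + 1/3 = 4/3
  18 + 3/4 = 75/4
  3 + 4/75 = 229/75
  4 + 75/229 = 991/229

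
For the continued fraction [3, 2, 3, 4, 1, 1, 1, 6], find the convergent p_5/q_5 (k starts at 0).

230/67

Using pₖ = aₖpₖ₋₁ + pₖ₋₂, qₖ = aₖqₖ₋₁ + qₖ₋₂ (with p₋₁=1, p₋₂=0, q₋₁=0, q₋₂=1):
  k=0: a=3, p=3, q=1
  k=1: a=2, p=7, q=2
  k=2: a=3, p=24, q=7
  k=3: a=4, p=103, q=30
  k=4: a=1, p=127, q=37
  k=5: a=1, p=230, q=67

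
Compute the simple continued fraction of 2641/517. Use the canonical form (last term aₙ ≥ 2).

[5; 9, 4, 3, 4]

2641 = 5*517 + 56
517 = 9*56 + 13
56 = 4*13 + 4
13 = 3*4 + 1
4 = 4*1 + 0  (stop)
So 2641/517 = [5; 9, 4, 3, 4].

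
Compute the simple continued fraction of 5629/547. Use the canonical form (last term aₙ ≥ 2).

5629 = 10·547 + 159
547 = 3·159 + 70
159 = 2·70 + 19
70 = 3·19 + 13
19 = 1·13 + 6
13 = 2·6 + 1
6 = 6·1 + 0  (stop)
So 5629/547 = [10; 3, 2, 3, 1, 2, 6].

[10; 3, 2, 3, 1, 2, 6]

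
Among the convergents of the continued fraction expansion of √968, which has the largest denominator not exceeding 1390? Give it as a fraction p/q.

19601/630

√968 = [31; 8, 1, 6, 1, 8, 62, …] (period length 6).
Convergents:
  p_0/q_0 = 31/1
  p_1/q_1 = 249/8
  p_2/q_2 = 280/9
  p_3/q_3 = 1929/62
  p_4/q_4 = 2209/71
  p_5/q_5 = 19601/630
  p_6/q_6 = 1217471/39131
q_5 = 630 ≤ 1390 < 39131 = q_6, so the answer is 19601/630.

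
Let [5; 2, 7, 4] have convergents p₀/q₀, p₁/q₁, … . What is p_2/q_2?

82/15

Using pₖ = aₖpₖ₋₁ + pₖ₋₂, qₖ = aₖqₖ₋₁ + qₖ₋₂ (with p₋₁=1, p₋₂=0, q₋₁=0, q₋₂=1):
  k=0: a=5, p=5, q=1
  k=1: a=2, p=11, q=2
  k=2: a=7, p=82, q=15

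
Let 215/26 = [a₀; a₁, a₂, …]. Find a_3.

215 = 8·26 + 7   →  a_0 = 8
26 = 3·7 + 5   →  a_1 = 3
7 = 1·5 + 2   →  a_2 = 1
5 = 2·2 + 1   →  a_3 = 2

2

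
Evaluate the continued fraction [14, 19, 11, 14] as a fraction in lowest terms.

Using pₖ = aₖpₖ₋₁ + pₖ₋₂ and qₖ = aₖqₖ₋₁ + qₖ₋₂:
  k=0: a=14, p=14, q=1
  k=1: a=19, p=267, q=19
  k=2: a=11, p=2951, q=210
  k=3: a=14, p=41581, q=2959

41581/2959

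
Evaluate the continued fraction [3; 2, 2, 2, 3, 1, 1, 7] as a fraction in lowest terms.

2428/711

Using pₖ = aₖpₖ₋₁ + pₖ₋₂ and qₖ = aₖqₖ₋₁ + qₖ₋₂:
  k=0: a=3, p=3, q=1
  k=1: a=2, p=7, q=2
  k=2: a=2, p=17, q=5
  k=3: a=2, p=41, q=12
  k=4: a=3, p=140, q=41
  k=5: a=1, p=181, q=53
  k=6: a=1, p=321, q=94
  k=7: a=7, p=2428, q=711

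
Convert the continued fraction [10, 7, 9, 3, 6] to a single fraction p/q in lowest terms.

12757/1258

Fold from the inside: start with 6/1.
  3 + 1/6 = 19/6
  9 + 6/19 = 177/19
  7 + 19/177 = 1258/177
  10 + 177/1258 = 12757/1258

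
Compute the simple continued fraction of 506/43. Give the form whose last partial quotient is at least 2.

506 = 11×43 + 33
43 = 1×33 + 10
33 = 3×10 + 3
10 = 3×3 + 1
3 = 3×1 + 0  (stop)
So 506/43 = [11; 1, 3, 3, 3].

[11; 1, 3, 3, 3]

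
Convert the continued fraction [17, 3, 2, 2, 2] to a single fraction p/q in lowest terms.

Using pₖ = aₖpₖ₋₁ + pₖ₋₂ and qₖ = aₖqₖ₋₁ + qₖ₋₂:
  k=0: a=17, p=17, q=1
  k=1: a=3, p=52, q=3
  k=2: a=2, p=121, q=7
  k=3: a=2, p=294, q=17
  k=4: a=2, p=709, q=41

709/41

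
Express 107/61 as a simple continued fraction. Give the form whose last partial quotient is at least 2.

107 = 1*61 + 46
61 = 1*46 + 15
46 = 3*15 + 1
15 = 15*1 + 0  (stop)
So 107/61 = [1; 1, 3, 15].

[1; 1, 3, 15]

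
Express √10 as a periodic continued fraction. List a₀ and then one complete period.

[3; 6]

a₀ = ⌊√10⌋ = 3.
With m₀=0, d₀=1 and mₖ₊₁ = dₖaₖ − mₖ, dₖ₊₁ = (n − mₖ₊₁²)/dₖ, aₖ₊₁ = ⌊(a₀+mₖ₊₁)/dₖ₊₁⌋:
  k=1: m=3, d=1, a=6
d=1 and a=2a₀=6 at k=1, so the next step gives (m, d) = (3, 1) again — its k=1 value — and the period has length 1.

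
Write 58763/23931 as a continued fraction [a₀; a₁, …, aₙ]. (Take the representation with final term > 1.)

[2; 2, 5, 8, 3, 6, 4, 3]

58763 = 2*23931 + 10901
23931 = 2*10901 + 2129
10901 = 5*2129 + 256
2129 = 8*256 + 81
256 = 3*81 + 13
81 = 6*13 + 3
13 = 4*3 + 1
3 = 3*1 + 0  (stop)
So 58763/23931 = [2; 2, 5, 8, 3, 6, 4, 3].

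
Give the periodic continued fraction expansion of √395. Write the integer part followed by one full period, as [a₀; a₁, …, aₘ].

[19; 1, 6, 1, 38]

a₀ = ⌊√395⌋ = 19.
With m₀=0, d₀=1 and mₖ₊₁ = dₖaₖ − mₖ, dₖ₊₁ = (n − mₖ₊₁²)/dₖ, aₖ₊₁ = ⌊(a₀+mₖ₊₁)/dₖ₊₁⌋:
  k=1: m=19, d=34, a=1
  k=2: m=15, d=5, a=6
  k=3: m=15, d=34, a=1
  k=4: m=19, d=1, a=38
d=1 and a=2a₀=38 at k=4, so the next step gives (m, d) = (19, 34) again — its k=1 value — and the period has length 4.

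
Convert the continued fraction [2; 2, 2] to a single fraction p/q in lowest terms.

Fold from the inside: start with 2/1.
  2 + 1/2 = 5/2
  2 + 2/5 = 12/5

12/5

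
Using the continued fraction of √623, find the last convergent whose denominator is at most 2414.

√623 = [24; 1, 23, 1, 48, …] (period length 4).
Convergents:
  p_0/q_0 = 24/1
  p_1/q_1 = 25/1
  p_2/q_2 = 599/24
  p_3/q_3 = 624/25
  p_4/q_4 = 30551/1224
  p_5/q_5 = 31175/1249
  p_6/q_6 = 747576/29951
q_5 = 1249 ≤ 2414 < 29951 = q_6, so the answer is 31175/1249.

31175/1249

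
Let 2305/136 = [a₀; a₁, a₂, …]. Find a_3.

2

2305 = 16·136 + 129   →  a_0 = 16
136 = 1·129 + 7   →  a_1 = 1
129 = 18·7 + 3   →  a_2 = 18
7 = 2·3 + 1   →  a_3 = 2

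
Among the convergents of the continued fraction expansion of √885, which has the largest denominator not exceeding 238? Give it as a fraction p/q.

√885 = [29; 1, 2, 1, 58, …] (period length 4).
Convergents:
  p_0/q_0 = 29/1
  p_1/q_1 = 30/1
  p_2/q_2 = 89/3
  p_3/q_3 = 119/4
  p_4/q_4 = 6991/235
  p_5/q_5 = 7110/239
q_4 = 235 ≤ 238 < 239 = q_5, so the answer is 6991/235.

6991/235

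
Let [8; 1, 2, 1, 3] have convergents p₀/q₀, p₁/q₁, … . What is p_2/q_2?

Using pₖ = aₖpₖ₋₁ + pₖ₋₂, qₖ = aₖqₖ₋₁ + qₖ₋₂ (with p₋₁=1, p₋₂=0, q₋₁=0, q₋₂=1):
  k=0: a=8, p=8, q=1
  k=1: a=1, p=9, q=1
  k=2: a=2, p=26, q=3

26/3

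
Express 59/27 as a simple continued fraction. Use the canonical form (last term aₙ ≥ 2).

59 = 2×27 + 5
27 = 5×5 + 2
5 = 2×2 + 1
2 = 2×1 + 0  (stop)
So 59/27 = [2; 5, 2, 2].

[2; 5, 2, 2]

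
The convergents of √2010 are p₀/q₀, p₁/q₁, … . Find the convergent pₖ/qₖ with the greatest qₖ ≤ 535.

23896/533

√2010 = [44; 1, 4, 1, 88, …] (period length 4).
Convergents:
  p_0/q_0 = 44/1
  p_1/q_1 = 45/1
  p_2/q_2 = 224/5
  p_3/q_3 = 269/6
  p_4/q_4 = 23896/533
  p_5/q_5 = 24165/539
q_4 = 533 ≤ 535 < 539 = q_5, so the answer is 23896/533.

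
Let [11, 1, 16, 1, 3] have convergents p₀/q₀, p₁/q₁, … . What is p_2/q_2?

203/17

Using pₖ = aₖpₖ₋₁ + pₖ₋₂, qₖ = aₖqₖ₋₁ + qₖ₋₂ (with p₋₁=1, p₋₂=0, q₋₁=0, q₋₂=1):
  k=0: a=11, p=11, q=1
  k=1: a=1, p=12, q=1
  k=2: a=16, p=203, q=17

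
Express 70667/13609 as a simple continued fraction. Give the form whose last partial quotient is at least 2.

70667 = 5×13609 + 2622
13609 = 5×2622 + 499
2622 = 5×499 + 127
499 = 3×127 + 118
127 = 1×118 + 9
118 = 13×9 + 1
9 = 9×1 + 0  (stop)
So 70667/13609 = [5; 5, 5, 3, 1, 13, 9].

[5; 5, 5, 3, 1, 13, 9]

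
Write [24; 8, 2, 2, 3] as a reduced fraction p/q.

Fold from the inside: start with 3/1.
  2 + 1/3 = 7/3
  2 + 3/7 = 17/7
  8 + 7/17 = 143/17
  24 + 17/143 = 3449/143

3449/143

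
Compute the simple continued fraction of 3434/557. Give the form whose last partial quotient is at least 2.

3434 = 6×557 + 92
557 = 6×92 + 5
92 = 18×5 + 2
5 = 2×2 + 1
2 = 2×1 + 0  (stop)
So 3434/557 = [6; 6, 18, 2, 2].

[6; 6, 18, 2, 2]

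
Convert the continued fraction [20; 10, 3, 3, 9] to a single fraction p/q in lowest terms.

19253/958

Using pₖ = aₖpₖ₋₁ + pₖ₋₂ and qₖ = aₖqₖ₋₁ + qₖ₋₂:
  k=0: a=20, p=20, q=1
  k=1: a=10, p=201, q=10
  k=2: a=3, p=623, q=31
  k=3: a=3, p=2070, q=103
  k=4: a=9, p=19253, q=958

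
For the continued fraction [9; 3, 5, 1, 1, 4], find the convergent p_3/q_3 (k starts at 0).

Using pₖ = aₖpₖ₋₁ + pₖ₋₂, qₖ = aₖqₖ₋₁ + qₖ₋₂ (with p₋₁=1, p₋₂=0, q₋₁=0, q₋₂=1):
  k=0: a=9, p=9, q=1
  k=1: a=3, p=28, q=3
  k=2: a=5, p=149, q=16
  k=3: a=1, p=177, q=19

177/19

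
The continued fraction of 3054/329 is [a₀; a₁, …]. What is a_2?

1

3054 = 9·329 + 93   →  a_0 = 9
329 = 3·93 + 50   →  a_1 = 3
93 = 1·50 + 43   →  a_2 = 1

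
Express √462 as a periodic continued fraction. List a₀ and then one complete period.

a₀ = ⌊√462⌋ = 21.

[21; 2, 42]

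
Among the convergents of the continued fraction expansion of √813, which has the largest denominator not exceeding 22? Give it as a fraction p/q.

57/2

√813 = [28; 1, 1, 18, 1, 1, 56, …] (period length 6).
Convergents:
  p_0/q_0 = 28/1
  p_1/q_1 = 29/1
  p_2/q_2 = 57/2
  p_3/q_3 = 1055/37
q_2 = 2 ≤ 22 < 37 = q_3, so the answer is 57/2.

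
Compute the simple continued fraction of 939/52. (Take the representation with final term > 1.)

939 = 18*52 + 3
52 = 17*3 + 1
3 = 3*1 + 0  (stop)
So 939/52 = [18; 17, 3].

[18; 17, 3]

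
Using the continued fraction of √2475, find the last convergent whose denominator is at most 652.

√2475 = [49; 1, 2, 1, 98, …] (period length 4).
Convergents:
  p_0/q_0 = 49/1
  p_1/q_1 = 50/1
  p_2/q_2 = 149/3
  p_3/q_3 = 199/4
  p_4/q_4 = 19651/395
  p_5/q_5 = 19850/399
  p_6/q_6 = 59351/1193
q_5 = 399 ≤ 652 < 1193 = q_6, so the answer is 19850/399.

19850/399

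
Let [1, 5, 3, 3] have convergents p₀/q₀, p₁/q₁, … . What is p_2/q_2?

Using pₖ = aₖpₖ₋₁ + pₖ₋₂, qₖ = aₖqₖ₋₁ + qₖ₋₂ (with p₋₁=1, p₋₂=0, q₋₁=0, q₋₂=1):
  k=0: a=1, p=1, q=1
  k=1: a=5, p=6, q=5
  k=2: a=3, p=19, q=16

19/16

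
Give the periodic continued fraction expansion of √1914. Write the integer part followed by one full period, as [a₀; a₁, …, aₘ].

a₀ = ⌊√1914⌋ = 43.

[43; 1, 2, 1, 86]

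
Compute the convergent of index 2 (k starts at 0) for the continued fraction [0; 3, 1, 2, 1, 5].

Using pₖ = aₖpₖ₋₁ + pₖ₋₂, qₖ = aₖqₖ₋₁ + qₖ₋₂ (with p₋₁=1, p₋₂=0, q₋₁=0, q₋₂=1):
  k=0: a=0, p=0, q=1
  k=1: a=3, p=1, q=3
  k=2: a=1, p=1, q=4

1/4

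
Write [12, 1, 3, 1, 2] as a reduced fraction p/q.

179/14

Using pₖ = aₖpₖ₋₁ + pₖ₋₂ and qₖ = aₖqₖ₋₁ + qₖ₋₂:
  k=0: a=12, p=12, q=1
  k=1: a=1, p=13, q=1
  k=2: a=3, p=51, q=4
  k=3: a=1, p=64, q=5
  k=4: a=2, p=179, q=14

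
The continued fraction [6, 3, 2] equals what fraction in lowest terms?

Using pₖ = aₖpₖ₋₁ + pₖ₋₂ and qₖ = aₖqₖ₋₁ + qₖ₋₂:
  k=0: a=6, p=6, q=1
  k=1: a=3, p=19, q=3
  k=2: a=2, p=44, q=7

44/7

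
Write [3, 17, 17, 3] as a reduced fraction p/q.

2713/887

Using pₖ = aₖpₖ₋₁ + pₖ₋₂ and qₖ = aₖqₖ₋₁ + qₖ₋₂:
  k=0: a=3, p=3, q=1
  k=1: a=17, p=52, q=17
  k=2: a=17, p=887, q=290
  k=3: a=3, p=2713, q=887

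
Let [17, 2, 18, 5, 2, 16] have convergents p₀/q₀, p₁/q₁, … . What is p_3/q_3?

Using pₖ = aₖpₖ₋₁ + pₖ₋₂, qₖ = aₖqₖ₋₁ + qₖ₋₂ (with p₋₁=1, p₋₂=0, q₋₁=0, q₋₂=1):
  k=0: a=17, p=17, q=1
  k=1: a=2, p=35, q=2
  k=2: a=18, p=647, q=37
  k=3: a=5, p=3270, q=187

3270/187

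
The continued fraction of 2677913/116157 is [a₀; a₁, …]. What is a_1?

18

2677913 = 23·116157 + 6302   →  a_0 = 23
116157 = 18·6302 + 2721   →  a_1 = 18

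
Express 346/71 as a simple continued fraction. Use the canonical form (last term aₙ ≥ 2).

346 = 4×71 + 62
71 = 1×62 + 9
62 = 6×9 + 8
9 = 1×8 + 1
8 = 8×1 + 0  (stop)
So 346/71 = [4; 1, 6, 1, 8].

[4; 1, 6, 1, 8]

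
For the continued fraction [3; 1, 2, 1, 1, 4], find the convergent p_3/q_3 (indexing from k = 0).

15/4

Using pₖ = aₖpₖ₋₁ + pₖ₋₂, qₖ = aₖqₖ₋₁ + qₖ₋₂ (with p₋₁=1, p₋₂=0, q₋₁=0, q₋₂=1):
  k=0: a=3, p=3, q=1
  k=1: a=1, p=4, q=1
  k=2: a=2, p=11, q=3
  k=3: a=1, p=15, q=4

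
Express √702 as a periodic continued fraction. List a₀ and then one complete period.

[26; 2, 52]

a₀ = ⌊√702⌋ = 26.
With m₀=0, d₀=1 and mₖ₊₁ = dₖaₖ − mₖ, dₖ₊₁ = (n − mₖ₊₁²)/dₖ, aₖ₊₁ = ⌊(a₀+mₖ₊₁)/dₖ₊₁⌋:
  k=1: m=26, d=26, a=2
  k=2: m=26, d=1, a=52
d=1 and a=2a₀=52 at k=2, so the next step gives (m, d) = (26, 26) again — its k=1 value — and the period has length 2.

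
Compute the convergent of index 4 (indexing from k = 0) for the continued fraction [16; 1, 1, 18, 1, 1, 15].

644/39

Using pₖ = aₖpₖ₋₁ + pₖ₋₂, qₖ = aₖqₖ₋₁ + qₖ₋₂ (with p₋₁=1, p₋₂=0, q₋₁=0, q₋₂=1):
  k=0: a=16, p=16, q=1
  k=1: a=1, p=17, q=1
  k=2: a=1, p=33, q=2
  k=3: a=18, p=611, q=37
  k=4: a=1, p=644, q=39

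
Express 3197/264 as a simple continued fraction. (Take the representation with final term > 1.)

[12; 9, 9, 1, 2]

3197 = 12*264 + 29
264 = 9*29 + 3
29 = 9*3 + 2
3 = 1*2 + 1
2 = 2*1 + 0  (stop)
So 3197/264 = [12; 9, 9, 1, 2].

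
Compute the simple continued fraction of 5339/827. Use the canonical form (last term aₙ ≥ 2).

5339 = 6×827 + 377
827 = 2×377 + 73
377 = 5×73 + 12
73 = 6×12 + 1
12 = 12×1 + 0  (stop)
So 5339/827 = [6; 2, 5, 6, 12].

[6; 2, 5, 6, 12]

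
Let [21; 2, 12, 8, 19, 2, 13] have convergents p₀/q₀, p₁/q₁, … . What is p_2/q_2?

Using pₖ = aₖpₖ₋₁ + pₖ₋₂, qₖ = aₖqₖ₋₁ + qₖ₋₂ (with p₋₁=1, p₋₂=0, q₋₁=0, q₋₂=1):
  k=0: a=21, p=21, q=1
  k=1: a=2, p=43, q=2
  k=2: a=12, p=537, q=25

537/25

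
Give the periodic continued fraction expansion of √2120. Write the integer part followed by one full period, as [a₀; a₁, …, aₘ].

a₀ = ⌊√2120⌋ = 46.

[46; 23, 92]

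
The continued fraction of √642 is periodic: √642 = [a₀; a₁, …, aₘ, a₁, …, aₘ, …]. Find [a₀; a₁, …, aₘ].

[25; 2, 1, 24, 1, 2, 50]

a₀ = ⌊√642⌋ = 25.
With m₀=0, d₀=1 and mₖ₊₁ = dₖaₖ − mₖ, dₖ₊₁ = (n − mₖ₊₁²)/dₖ, aₖ₊₁ = ⌊(a₀+mₖ₊₁)/dₖ₊₁⌋:
  k=1: m=25, d=17, a=2
  k=2: m=9, d=33, a=1
  k=3: m=24, d=2, a=24
  k=4: m=24, d=33, a=1
  k=5: m=9, d=17, a=2
  k=6: m=25, d=1, a=50
d=1 and a=2a₀=50 at k=6, so the next step gives (m, d) = (25, 17) again — its k=1 value — and the period has length 6.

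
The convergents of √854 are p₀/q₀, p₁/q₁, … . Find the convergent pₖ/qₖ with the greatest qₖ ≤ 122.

3010/103

√854 = [29; 4, 2, 11, 4, 11, 2, 4, 58, …] (period length 8).
Convergents:
  p_0/q_0 = 29/1
  p_1/q_1 = 117/4
  p_2/q_2 = 263/9
  p_3/q_3 = 3010/103
  p_4/q_4 = 12303/421
q_3 = 103 ≤ 122 < 421 = q_4, so the answer is 3010/103.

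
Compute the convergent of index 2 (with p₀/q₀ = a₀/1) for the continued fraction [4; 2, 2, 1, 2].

Using pₖ = aₖpₖ₋₁ + pₖ₋₂, qₖ = aₖqₖ₋₁ + qₖ₋₂ (with p₋₁=1, p₋₂=0, q₋₁=0, q₋₂=1):
  k=0: a=4, p=4, q=1
  k=1: a=2, p=9, q=2
  k=2: a=2, p=22, q=5

22/5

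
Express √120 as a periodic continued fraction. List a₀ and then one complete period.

a₀ = ⌊√120⌋ = 10.
With m₀=0, d₀=1 and mₖ₊₁ = dₖaₖ − mₖ, dₖ₊₁ = (n − mₖ₊₁²)/dₖ, aₖ₊₁ = ⌊(a₀+mₖ₊₁)/dₖ₊₁⌋:
  k=1: m=10, d=20, a=1
  k=2: m=10, d=1, a=20
d=1 and a=2a₀=20 at k=2, so the next step gives (m, d) = (10, 20) again — its k=1 value — and the period has length 2.

[10; 1, 20]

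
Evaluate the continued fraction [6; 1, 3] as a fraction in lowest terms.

27/4

Fold from the inside: start with 3/1.
  1 + 1/3 = 4/3
  6 + 3/4 = 27/4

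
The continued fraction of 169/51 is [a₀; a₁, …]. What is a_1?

169 = 3·51 + 16   →  a_0 = 3
51 = 3·16 + 3   →  a_1 = 3

3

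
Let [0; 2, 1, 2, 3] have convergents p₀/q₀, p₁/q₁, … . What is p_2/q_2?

Using pₖ = aₖpₖ₋₁ + pₖ₋₂, qₖ = aₖqₖ₋₁ + qₖ₋₂ (with p₋₁=1, p₋₂=0, q₋₁=0, q₋₂=1):
  k=0: a=0, p=0, q=1
  k=1: a=2, p=1, q=2
  k=2: a=1, p=1, q=3

1/3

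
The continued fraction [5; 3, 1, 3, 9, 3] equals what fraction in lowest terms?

Using pₖ = aₖpₖ₋₁ + pₖ₋₂ and qₖ = aₖqₖ₋₁ + qₖ₋₂:
  k=0: a=5, p=5, q=1
  k=1: a=3, p=16, q=3
  k=2: a=1, p=21, q=4
  k=3: a=3, p=79, q=15
  k=4: a=9, p=732, q=139
  k=5: a=3, p=2275, q=432

2275/432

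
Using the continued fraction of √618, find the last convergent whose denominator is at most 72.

√618 = [24; 1, 6, 8, 6, 1, 48, …] (period length 6).
Convergents:
  p_0/q_0 = 24/1
  p_1/q_1 = 25/1
  p_2/q_2 = 174/7
  p_3/q_3 = 1417/57
  p_4/q_4 = 8676/349
q_3 = 57 ≤ 72 < 349 = q_4, so the answer is 1417/57.

1417/57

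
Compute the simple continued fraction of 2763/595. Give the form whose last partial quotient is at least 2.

2763 = 4*595 + 383
595 = 1*383 + 212
383 = 1*212 + 171
212 = 1*171 + 41
171 = 4*41 + 7
41 = 5*7 + 6
7 = 1*6 + 1
6 = 6*1 + 0  (stop)
So 2763/595 = [4; 1, 1, 1, 4, 5, 1, 6].

[4; 1, 1, 1, 4, 5, 1, 6]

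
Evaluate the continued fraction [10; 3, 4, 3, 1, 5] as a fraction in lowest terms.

Fold from the inside: start with 5/1.
  1 + 1/5 = 6/5
  3 + 5/6 = 23/6
  4 + 6/23 = 98/23
  3 + 23/98 = 317/98
  10 + 98/317 = 3268/317

3268/317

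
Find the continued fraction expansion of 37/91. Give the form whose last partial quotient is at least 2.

[0; 2, 2, 5, 1, 2]

37 = 0×91 + 37
91 = 2×37 + 17
37 = 2×17 + 3
17 = 5×3 + 2
3 = 1×2 + 1
2 = 2×1 + 0  (stop)
So 37/91 = [0; 2, 2, 5, 1, 2].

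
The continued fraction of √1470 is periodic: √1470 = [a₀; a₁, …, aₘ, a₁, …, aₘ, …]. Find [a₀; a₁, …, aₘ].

[38; 2, 1, 14, 1, 2, 76]

a₀ = ⌊√1470⌋ = 38.
With m₀=0, d₀=1 and mₖ₊₁ = dₖaₖ − mₖ, dₖ₊₁ = (n − mₖ₊₁²)/dₖ, aₖ₊₁ = ⌊(a₀+mₖ₊₁)/dₖ₊₁⌋:
  k=1: m=38, d=26, a=2
  k=2: m=14, d=49, a=1
  k=3: m=35, d=5, a=14
  k=4: m=35, d=49, a=1
  k=5: m=14, d=26, a=2
  k=6: m=38, d=1, a=76
d=1 and a=2a₀=76 at k=6, so the next step gives (m, d) = (38, 26) again — its k=1 value — and the period has length 6.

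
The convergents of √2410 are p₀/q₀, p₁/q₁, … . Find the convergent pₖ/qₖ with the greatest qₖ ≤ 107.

√2410 = [49; 10, 1, 8, 1, 10, 98, …] (period length 6).
Convergents:
  p_0/q_0 = 49/1
  p_1/q_1 = 491/10
  p_2/q_2 = 540/11
  p_3/q_3 = 4811/98
  p_4/q_4 = 5351/109
q_3 = 98 ≤ 107 < 109 = q_4, so the answer is 4811/98.

4811/98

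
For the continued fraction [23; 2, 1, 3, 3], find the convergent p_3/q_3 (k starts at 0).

Using pₖ = aₖpₖ₋₁ + pₖ₋₂, qₖ = aₖqₖ₋₁ + qₖ₋₂ (with p₋₁=1, p₋₂=0, q₋₁=0, q₋₂=1):
  k=0: a=23, p=23, q=1
  k=1: a=2, p=47, q=2
  k=2: a=1, p=70, q=3
  k=3: a=3, p=257, q=11

257/11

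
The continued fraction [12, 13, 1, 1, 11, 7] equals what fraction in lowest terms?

26611/2204

Fold from the inside: start with 7/1.
  11 + 1/7 = 78/7
  1 + 7/78 = 85/78
  1 + 78/85 = 163/85
  13 + 85/163 = 2204/163
  12 + 163/2204 = 26611/2204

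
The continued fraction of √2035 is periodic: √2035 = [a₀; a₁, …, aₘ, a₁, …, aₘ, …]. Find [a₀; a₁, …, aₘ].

[45; 9, 90]

a₀ = ⌊√2035⌋ = 45.
With m₀=0, d₀=1 and mₖ₊₁ = dₖaₖ − mₖ, dₖ₊₁ = (n − mₖ₊₁²)/dₖ, aₖ₊₁ = ⌊(a₀+mₖ₊₁)/dₖ₊₁⌋:
  k=1: m=45, d=10, a=9
  k=2: m=45, d=1, a=90
d=1 and a=2a₀=90 at k=2, so the next step gives (m, d) = (45, 10) again — its k=1 value — and the period has length 2.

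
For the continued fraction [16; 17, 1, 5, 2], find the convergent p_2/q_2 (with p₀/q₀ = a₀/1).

Using pₖ = aₖpₖ₋₁ + pₖ₋₂, qₖ = aₖqₖ₋₁ + qₖ₋₂ (with p₋₁=1, p₋₂=0, q₋₁=0, q₋₂=1):
  k=0: a=16, p=16, q=1
  k=1: a=17, p=273, q=17
  k=2: a=1, p=289, q=18

289/18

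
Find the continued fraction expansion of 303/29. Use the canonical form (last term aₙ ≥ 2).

[10; 2, 4, 3]

303 = 10·29 + 13
29 = 2·13 + 3
13 = 4·3 + 1
3 = 3·1 + 0  (stop)
So 303/29 = [10; 2, 4, 3].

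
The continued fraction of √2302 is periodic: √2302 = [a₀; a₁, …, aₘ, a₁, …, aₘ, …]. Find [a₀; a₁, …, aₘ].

[47; 1, 46, 1, 94]

a₀ = ⌊√2302⌋ = 47.
With m₀=0, d₀=1 and mₖ₊₁ = dₖaₖ − mₖ, dₖ₊₁ = (n − mₖ₊₁²)/dₖ, aₖ₊₁ = ⌊(a₀+mₖ₊₁)/dₖ₊₁⌋:
  k=1: m=47, d=93, a=1
  k=2: m=46, d=2, a=46
  k=3: m=46, d=93, a=1
  k=4: m=47, d=1, a=94
d=1 and a=2a₀=94 at k=4, so the next step gives (m, d) = (47, 93) again — its k=1 value — and the period has length 4.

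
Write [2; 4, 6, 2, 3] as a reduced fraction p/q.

419/187

Fold from the inside: start with 3/1.
  2 + 1/3 = 7/3
  6 + 3/7 = 45/7
  4 + 7/45 = 187/45
  2 + 45/187 = 419/187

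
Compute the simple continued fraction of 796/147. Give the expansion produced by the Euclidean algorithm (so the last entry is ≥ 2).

796 = 5*147 + 61
147 = 2*61 + 25
61 = 2*25 + 11
25 = 2*11 + 3
11 = 3*3 + 2
3 = 1*2 + 1
2 = 2*1 + 0  (stop)
So 796/147 = [5; 2, 2, 2, 3, 1, 2].

[5; 2, 2, 2, 3, 1, 2]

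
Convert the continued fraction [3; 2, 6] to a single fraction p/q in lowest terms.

Using pₖ = aₖpₖ₋₁ + pₖ₋₂ and qₖ = aₖqₖ₋₁ + qₖ₋₂:
  k=0: a=3, p=3, q=1
  k=1: a=2, p=7, q=2
  k=2: a=6, p=45, q=13

45/13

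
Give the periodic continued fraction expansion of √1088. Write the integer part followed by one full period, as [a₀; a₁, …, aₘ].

a₀ = ⌊√1088⌋ = 32.
With m₀=0, d₀=1 and mₖ₊₁ = dₖaₖ − mₖ, dₖ₊₁ = (n − mₖ₊₁²)/dₖ, aₖ₊₁ = ⌊(a₀+mₖ₊₁)/dₖ₊₁⌋:
  k=1: m=32, d=64, a=1
  k=2: m=32, d=1, a=64
d=1 and a=2a₀=64 at k=2, so the next step gives (m, d) = (32, 64) again — its k=1 value — and the period has length 2.

[32; 1, 64]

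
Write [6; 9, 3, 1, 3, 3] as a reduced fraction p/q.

Fold from the inside: start with 3/1.
  3 + 1/3 = 10/3
  1 + 3/10 = 13/10
  3 + 10/13 = 49/13
  9 + 13/49 = 454/49
  6 + 49/454 = 2773/454

2773/454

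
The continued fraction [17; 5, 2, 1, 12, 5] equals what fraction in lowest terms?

Using pₖ = aₖpₖ₋₁ + pₖ₋₂ and qₖ = aₖqₖ₋₁ + qₖ₋₂:
  k=0: a=17, p=17, q=1
  k=1: a=5, p=86, q=5
  k=2: a=2, p=189, q=11
  k=3: a=1, p=275, q=16
  k=4: a=12, p=3489, q=203
  k=5: a=5, p=17720, q=1031

17720/1031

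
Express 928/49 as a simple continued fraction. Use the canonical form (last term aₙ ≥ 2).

[18; 1, 15, 3]

928 = 18·49 + 46
49 = 1·46 + 3
46 = 15·3 + 1
3 = 3·1 + 0  (stop)
So 928/49 = [18; 1, 15, 3].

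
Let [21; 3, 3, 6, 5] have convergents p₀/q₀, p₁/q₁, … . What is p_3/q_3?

Using pₖ = aₖpₖ₋₁ + pₖ₋₂, qₖ = aₖqₖ₋₁ + qₖ₋₂ (with p₋₁=1, p₋₂=0, q₋₁=0, q₋₂=1):
  k=0: a=21, p=21, q=1
  k=1: a=3, p=64, q=3
  k=2: a=3, p=213, q=10
  k=3: a=6, p=1342, q=63

1342/63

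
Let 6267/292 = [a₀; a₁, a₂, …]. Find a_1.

6267 = 21·292 + 135   →  a_0 = 21
292 = 2·135 + 22   →  a_1 = 2

2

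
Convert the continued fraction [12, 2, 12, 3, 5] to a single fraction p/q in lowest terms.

5117/410

Using pₖ = aₖpₖ₋₁ + pₖ₋₂ and qₖ = aₖqₖ₋₁ + qₖ₋₂:
  k=0: a=12, p=12, q=1
  k=1: a=2, p=25, q=2
  k=2: a=12, p=312, q=25
  k=3: a=3, p=961, q=77
  k=4: a=5, p=5117, q=410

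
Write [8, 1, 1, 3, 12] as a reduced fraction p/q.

737/86

Fold from the inside: start with 12/1.
  3 + 1/12 = 37/12
  1 + 12/37 = 49/37
  1 + 37/49 = 86/49
  8 + 49/86 = 737/86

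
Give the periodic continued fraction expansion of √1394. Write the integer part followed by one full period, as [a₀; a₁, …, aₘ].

[37; 2, 1, 36, 1, 2, 74]

a₀ = ⌊√1394⌋ = 37.
With m₀=0, d₀=1 and mₖ₊₁ = dₖaₖ − mₖ, dₖ₊₁ = (n − mₖ₊₁²)/dₖ, aₖ₊₁ = ⌊(a₀+mₖ₊₁)/dₖ₊₁⌋:
  k=1: m=37, d=25, a=2
  k=2: m=13, d=49, a=1
  k=3: m=36, d=2, a=36
  k=4: m=36, d=49, a=1
  k=5: m=13, d=25, a=2
  k=6: m=37, d=1, a=74
d=1 and a=2a₀=74 at k=6, so the next step gives (m, d) = (37, 25) again — its k=1 value — and the period has length 6.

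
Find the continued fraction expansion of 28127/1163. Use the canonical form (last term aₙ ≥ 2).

[24; 5, 2, 2, 3, 1, 9]

28127 = 24·1163 + 215
1163 = 5·215 + 88
215 = 2·88 + 39
88 = 2·39 + 10
39 = 3·10 + 9
10 = 1·9 + 1
9 = 9·1 + 0  (stop)
So 28127/1163 = [24; 5, 2, 2, 3, 1, 9].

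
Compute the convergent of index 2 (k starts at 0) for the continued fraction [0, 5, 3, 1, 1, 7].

Using pₖ = aₖpₖ₋₁ + pₖ₋₂, qₖ = aₖqₖ₋₁ + qₖ₋₂ (with p₋₁=1, p₋₂=0, q₋₁=0, q₋₂=1):
  k=0: a=0, p=0, q=1
  k=1: a=5, p=1, q=5
  k=2: a=3, p=3, q=16

3/16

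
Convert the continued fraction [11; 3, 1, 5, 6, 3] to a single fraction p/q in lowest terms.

5056/449

Fold from the inside: start with 3/1.
  6 + 1/3 = 19/3
  5 + 3/19 = 98/19
  1 + 19/98 = 117/98
  3 + 98/117 = 449/117
  11 + 117/449 = 5056/449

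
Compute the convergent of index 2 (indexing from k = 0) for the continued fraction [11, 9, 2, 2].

Using pₖ = aₖpₖ₋₁ + pₖ₋₂, qₖ = aₖqₖ₋₁ + qₖ₋₂ (with p₋₁=1, p₋₂=0, q₋₁=0, q₋₂=1):
  k=0: a=11, p=11, q=1
  k=1: a=9, p=100, q=9
  k=2: a=2, p=211, q=19

211/19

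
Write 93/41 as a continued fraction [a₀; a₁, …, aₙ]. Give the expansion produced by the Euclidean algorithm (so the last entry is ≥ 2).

93 = 2*41 + 11
41 = 3*11 + 8
11 = 1*8 + 3
8 = 2*3 + 2
3 = 1*2 + 1
2 = 2*1 + 0  (stop)
So 93/41 = [2; 3, 1, 2, 1, 2].

[2; 3, 1, 2, 1, 2]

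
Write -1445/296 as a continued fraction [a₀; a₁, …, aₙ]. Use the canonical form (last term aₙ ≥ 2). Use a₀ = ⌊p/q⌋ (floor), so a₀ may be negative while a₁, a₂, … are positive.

[-5; 8, 2, 5, 3]

-1445 = -5·296 + 35
296 = 8·35 + 16
35 = 2·16 + 3
16 = 5·3 + 1
3 = 3·1 + 0  (stop)
So -1445/296 = [-5; 8, 2, 5, 3].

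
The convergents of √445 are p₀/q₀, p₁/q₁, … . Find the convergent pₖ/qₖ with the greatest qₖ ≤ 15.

232/11

√445 = [21; 10, 1, 1, 10, 42, …] (period length 5).
Convergents:
  p_0/q_0 = 21/1
  p_1/q_1 = 211/10
  p_2/q_2 = 232/11
  p_3/q_3 = 443/21
q_2 = 11 ≤ 15 < 21 = q_3, so the answer is 232/11.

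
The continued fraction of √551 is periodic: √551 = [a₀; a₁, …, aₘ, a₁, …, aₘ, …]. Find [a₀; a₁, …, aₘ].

[23; 2, 8, 1, 8, 2, 46]

a₀ = ⌊√551⌋ = 23.
With m₀=0, d₀=1 and mₖ₊₁ = dₖaₖ − mₖ, dₖ₊₁ = (n − mₖ₊₁²)/dₖ, aₖ₊₁ = ⌊(a₀+mₖ₊₁)/dₖ₊₁⌋:
  k=1: m=23, d=22, a=2
  k=2: m=21, d=5, a=8
  k=3: m=19, d=38, a=1
  k=4: m=19, d=5, a=8
  k=5: m=21, d=22, a=2
  k=6: m=23, d=1, a=46
d=1 and a=2a₀=46 at k=6, so the next step gives (m, d) = (23, 22) again — its k=1 value — and the period has length 6.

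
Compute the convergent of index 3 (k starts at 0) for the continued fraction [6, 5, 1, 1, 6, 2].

Using pₖ = aₖpₖ₋₁ + pₖ₋₂, qₖ = aₖqₖ₋₁ + qₖ₋₂ (with p₋₁=1, p₋₂=0, q₋₁=0, q₋₂=1):
  k=0: a=6, p=6, q=1
  k=1: a=5, p=31, q=5
  k=2: a=1, p=37, q=6
  k=3: a=1, p=68, q=11

68/11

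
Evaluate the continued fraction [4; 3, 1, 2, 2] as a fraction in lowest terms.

111/26

Fold from the inside: start with 2/1.
  2 + 1/2 = 5/2
  1 + 2/5 = 7/5
  3 + 5/7 = 26/7
  4 + 7/26 = 111/26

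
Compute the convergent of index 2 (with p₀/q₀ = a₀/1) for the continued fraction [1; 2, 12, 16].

37/25

Using pₖ = aₖpₖ₋₁ + pₖ₋₂, qₖ = aₖqₖ₋₁ + qₖ₋₂ (with p₋₁=1, p₋₂=0, q₋₁=0, q₋₂=1):
  k=0: a=1, p=1, q=1
  k=1: a=2, p=3, q=2
  k=2: a=12, p=37, q=25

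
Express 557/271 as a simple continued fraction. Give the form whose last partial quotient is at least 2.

557 = 2*271 + 15
271 = 18*15 + 1
15 = 15*1 + 0  (stop)
So 557/271 = [2; 18, 15].

[2; 18, 15]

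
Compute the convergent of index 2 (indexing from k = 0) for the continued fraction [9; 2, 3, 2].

Using pₖ = aₖpₖ₋₁ + pₖ₋₂, qₖ = aₖqₖ₋₁ + qₖ₋₂ (with p₋₁=1, p₋₂=0, q₋₁=0, q₋₂=1):
  k=0: a=9, p=9, q=1
  k=1: a=2, p=19, q=2
  k=2: a=3, p=66, q=7

66/7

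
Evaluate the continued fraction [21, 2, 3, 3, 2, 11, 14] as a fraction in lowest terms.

182982/8537

Fold from the inside: start with 14/1.
  11 + 1/14 = 155/14
  2 + 14/155 = 324/155
  3 + 155/324 = 1127/324
  3 + 324/1127 = 3705/1127
  2 + 1127/3705 = 8537/3705
  21 + 3705/8537 = 182982/8537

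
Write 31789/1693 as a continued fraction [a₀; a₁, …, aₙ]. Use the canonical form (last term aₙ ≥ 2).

[18; 1, 3, 2, 11, 3, 5]

31789 = 18·1693 + 1315
1693 = 1·1315 + 378
1315 = 3·378 + 181
378 = 2·181 + 16
181 = 11·16 + 5
16 = 3·5 + 1
5 = 5·1 + 0  (stop)
So 31789/1693 = [18; 1, 3, 2, 11, 3, 5].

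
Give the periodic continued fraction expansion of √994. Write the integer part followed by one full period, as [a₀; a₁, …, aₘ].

[31; 1, 1, 8, 1, 1, 62]

a₀ = ⌊√994⌋ = 31.
With m₀=0, d₀=1 and mₖ₊₁ = dₖaₖ − mₖ, dₖ₊₁ = (n − mₖ₊₁²)/dₖ, aₖ₊₁ = ⌊(a₀+mₖ₊₁)/dₖ₊₁⌋:
  k=1: m=31, d=33, a=1
  k=2: m=2, d=30, a=1
  k=3: m=28, d=7, a=8
  k=4: m=28, d=30, a=1
  k=5: m=2, d=33, a=1
  k=6: m=31, d=1, a=62
d=1 and a=2a₀=62 at k=6, so the next step gives (m, d) = (31, 33) again — its k=1 value — and the period has length 6.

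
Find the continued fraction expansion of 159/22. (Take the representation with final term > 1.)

[7; 4, 2, 2]

159 = 7·22 + 5
22 = 4·5 + 2
5 = 2·2 + 1
2 = 2·1 + 0  (stop)
So 159/22 = [7; 4, 2, 2].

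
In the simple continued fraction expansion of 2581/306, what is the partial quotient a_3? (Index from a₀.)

3

2581 = 8·306 + 133   →  a_0 = 8
306 = 2·133 + 40   →  a_1 = 2
133 = 3·40 + 13   →  a_2 = 3
40 = 3·13 + 1   →  a_3 = 3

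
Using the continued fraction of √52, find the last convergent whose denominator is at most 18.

101/14

√52 = [7; 4, 1, 2, 1, 4, 14, …] (period length 6).
Convergents:
  p_0/q_0 = 7/1
  p_1/q_1 = 29/4
  p_2/q_2 = 36/5
  p_3/q_3 = 101/14
  p_4/q_4 = 137/19
q_3 = 14 ≤ 18 < 19 = q_4, so the answer is 101/14.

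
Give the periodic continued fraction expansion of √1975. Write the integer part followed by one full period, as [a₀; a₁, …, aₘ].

[44; 2, 3, 1, 2, 1, 3, 2, 88]

a₀ = ⌊√1975⌋ = 44.
With m₀=0, d₀=1 and mₖ₊₁ = dₖaₖ − mₖ, dₖ₊₁ = (n − mₖ₊₁²)/dₖ, aₖ₊₁ = ⌊(a₀+mₖ₊₁)/dₖ₊₁⌋:
  k=1: m=44, d=39, a=2
  k=2: m=34, d=21, a=3
  k=3: m=29, d=54, a=1
  k=4: m=25, d=25, a=2
  k=5: m=25, d=54, a=1
  k=6: m=29, d=21, a=3
  k=7: m=34, d=39, a=2
  k=8: m=44, d=1, a=88
d=1 and a=2a₀=88 at k=8, so the next step gives (m, d) = (44, 39) again — its k=1 value — and the period has length 8.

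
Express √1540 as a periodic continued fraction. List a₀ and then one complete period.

[39; 4, 8, 2, 8, 4, 78]

a₀ = ⌊√1540⌋ = 39.
With m₀=0, d₀=1 and mₖ₊₁ = dₖaₖ − mₖ, dₖ₊₁ = (n − mₖ₊₁²)/dₖ, aₖ₊₁ = ⌊(a₀+mₖ₊₁)/dₖ₊₁⌋:
  k=1: m=39, d=19, a=4
  k=2: m=37, d=9, a=8
  k=3: m=35, d=35, a=2
  k=4: m=35, d=9, a=8
  k=5: m=37, d=19, a=4
  k=6: m=39, d=1, a=78
d=1 and a=2a₀=78 at k=6, so the next step gives (m, d) = (39, 19) again — its k=1 value — and the period has length 6.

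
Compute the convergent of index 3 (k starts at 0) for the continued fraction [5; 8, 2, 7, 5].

650/127

Using pₖ = aₖpₖ₋₁ + pₖ₋₂, qₖ = aₖqₖ₋₁ + qₖ₋₂ (with p₋₁=1, p₋₂=0, q₋₁=0, q₋₂=1):
  k=0: a=5, p=5, q=1
  k=1: a=8, p=41, q=8
  k=2: a=2, p=87, q=17
  k=3: a=7, p=650, q=127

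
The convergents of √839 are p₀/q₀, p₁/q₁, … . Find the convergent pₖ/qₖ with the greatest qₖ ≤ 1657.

√839 = [28; 1, 27, 1, 56, …] (period length 4).
Convergents:
  p_0/q_0 = 28/1
  p_1/q_1 = 29/1
  p_2/q_2 = 811/28
  p_3/q_3 = 840/29
  p_4/q_4 = 47851/1652
  p_5/q_5 = 48691/1681
q_4 = 1652 ≤ 1657 < 1681 = q_5, so the answer is 47851/1652.

47851/1652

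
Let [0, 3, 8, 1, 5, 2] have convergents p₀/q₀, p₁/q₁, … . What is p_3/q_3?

9/28

Using pₖ = aₖpₖ₋₁ + pₖ₋₂, qₖ = aₖqₖ₋₁ + qₖ₋₂ (with p₋₁=1, p₋₂=0, q₋₁=0, q₋₂=1):
  k=0: a=0, p=0, q=1
  k=1: a=3, p=1, q=3
  k=2: a=8, p=8, q=25
  k=3: a=1, p=9, q=28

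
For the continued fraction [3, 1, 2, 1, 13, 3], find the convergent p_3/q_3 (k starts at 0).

Using pₖ = aₖpₖ₋₁ + pₖ₋₂, qₖ = aₖqₖ₋₁ + qₖ₋₂ (with p₋₁=1, p₋₂=0, q₋₁=0, q₋₂=1):
  k=0: a=3, p=3, q=1
  k=1: a=1, p=4, q=1
  k=2: a=2, p=11, q=3
  k=3: a=1, p=15, q=4

15/4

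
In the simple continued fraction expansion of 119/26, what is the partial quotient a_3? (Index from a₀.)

2

119 = 4·26 + 15   →  a_0 = 4
26 = 1·15 + 11   →  a_1 = 1
15 = 1·11 + 4   →  a_2 = 1
11 = 2·4 + 3   →  a_3 = 2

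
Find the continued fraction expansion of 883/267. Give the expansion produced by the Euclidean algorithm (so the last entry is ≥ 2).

[3; 3, 3, 1, 9, 2]

883 = 3×267 + 82
267 = 3×82 + 21
82 = 3×21 + 19
21 = 1×19 + 2
19 = 9×2 + 1
2 = 2×1 + 0  (stop)
So 883/267 = [3; 3, 3, 1, 9, 2].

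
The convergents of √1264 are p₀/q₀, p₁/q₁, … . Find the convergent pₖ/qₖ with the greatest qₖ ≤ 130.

√1264 = [35; 1, 1, 4, 4, 4, 1, 1, 70, …] (period length 8).
Convergents:
  p_0/q_0 = 35/1
  p_1/q_1 = 36/1
  p_2/q_2 = 71/2
  p_3/q_3 = 320/9
  p_4/q_4 = 1351/38
  p_5/q_5 = 5724/161
q_4 = 38 ≤ 130 < 161 = q_5, so the answer is 1351/38.

1351/38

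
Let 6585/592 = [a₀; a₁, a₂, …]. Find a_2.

6585 = 11·592 + 73   →  a_0 = 11
592 = 8·73 + 8   →  a_1 = 8
73 = 9·8 + 1   →  a_2 = 9

9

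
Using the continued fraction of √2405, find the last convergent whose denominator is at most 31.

1226/25

√2405 = [49; 24, 1, 1, 24, 98, …] (period length 5).
Convergents:
  p_0/q_0 = 49/1
  p_1/q_1 = 1177/24
  p_2/q_2 = 1226/25
  p_3/q_3 = 2403/49
q_2 = 25 ≤ 31 < 49 = q_3, so the answer is 1226/25.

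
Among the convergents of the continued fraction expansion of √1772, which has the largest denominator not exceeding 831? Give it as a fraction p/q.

19027/452

√1772 = [42; 10, 1, 1, 20, 1, 1, 10, 84, …] (period length 8).
Convergents:
  p_0/q_0 = 42/1
  p_1/q_1 = 421/10
  p_2/q_2 = 463/11
  p_3/q_3 = 884/21
  p_4/q_4 = 18143/431
  p_5/q_5 = 19027/452
  p_6/q_6 = 37170/883
q_5 = 452 ≤ 831 < 883 = q_6, so the answer is 19027/452.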